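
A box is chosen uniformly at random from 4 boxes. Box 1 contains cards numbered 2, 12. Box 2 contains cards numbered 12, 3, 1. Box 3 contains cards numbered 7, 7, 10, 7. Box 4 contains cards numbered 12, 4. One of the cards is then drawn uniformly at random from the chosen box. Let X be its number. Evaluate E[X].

337/48

E[X | box 1] = (2+12)/2 = 7.
E[X | box 2] = (12+3+1)/3 = 16/3.
E[X | box 3] = (7+7+10+7)/4 = 31/4.
E[X | box 4] = (12+4)/2 = 8.
By the law of total expectation,
E[X] = (1/4)·(7) + (1/4)·(16/3) + (1/4)·(31/4) + (1/4)·(8) = 337/48.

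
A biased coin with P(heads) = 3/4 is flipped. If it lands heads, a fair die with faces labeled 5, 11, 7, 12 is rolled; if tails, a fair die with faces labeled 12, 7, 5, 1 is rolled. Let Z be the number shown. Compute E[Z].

65/8

E[Z | heads] = (5+11+7+12)/4 = 35/4.
E[Z | tails] = (12+7+5+1)/4 = 25/4.
By the law of total expectation,
E[Z] = (3/4)·(35/4) + (1/4)·(25/4) = 65/8.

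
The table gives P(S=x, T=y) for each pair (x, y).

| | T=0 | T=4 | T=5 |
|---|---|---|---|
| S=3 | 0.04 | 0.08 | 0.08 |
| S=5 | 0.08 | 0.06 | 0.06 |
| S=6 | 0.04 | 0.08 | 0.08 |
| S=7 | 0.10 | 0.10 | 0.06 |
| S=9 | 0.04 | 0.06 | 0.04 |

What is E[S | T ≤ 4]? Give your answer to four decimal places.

P(T ≤ 4) = 0.68.
Summing S·P(S=x,T=y) over the conditioning event gives 4.08.
E[S | T ≤ 4] = (4.08) / (0.68) = 6.0000.

6.0000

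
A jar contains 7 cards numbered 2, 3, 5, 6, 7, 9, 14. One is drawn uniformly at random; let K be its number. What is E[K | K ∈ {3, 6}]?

9/2

P(K ∈ {3, 6}) = 2/7.
Σ over the event: 3·1/7 + 6·1/7 = 9/7.
E[K | K ∈ {3, 6}] = (9/7) / (2/7) = 9/2.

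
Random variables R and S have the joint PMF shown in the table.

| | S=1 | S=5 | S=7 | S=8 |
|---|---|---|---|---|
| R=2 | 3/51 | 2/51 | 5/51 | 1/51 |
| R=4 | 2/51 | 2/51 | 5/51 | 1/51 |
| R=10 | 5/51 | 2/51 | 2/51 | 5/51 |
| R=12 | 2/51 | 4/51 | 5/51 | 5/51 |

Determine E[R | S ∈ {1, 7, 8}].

314/41

P(S ∈ {1, 7, 8}) = 41/51.
Summing R·P(R=x,S=y) over the conditioning event gives 314/51.
E[R | S ∈ {1, 7, 8}] = (314/51) / (41/51) = 314/41.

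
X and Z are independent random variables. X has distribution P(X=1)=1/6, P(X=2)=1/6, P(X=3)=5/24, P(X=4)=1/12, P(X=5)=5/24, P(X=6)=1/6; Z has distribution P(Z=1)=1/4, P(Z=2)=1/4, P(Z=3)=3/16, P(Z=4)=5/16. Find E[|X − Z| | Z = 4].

P(Z = 4) = 5/16.
Summing |X−Z|·P(x,y) over outcomes with Z = 4 gives 95/192.
E[|X − Z| | Z = 4] = (95/192) / (5/16) = 19/12.

19/12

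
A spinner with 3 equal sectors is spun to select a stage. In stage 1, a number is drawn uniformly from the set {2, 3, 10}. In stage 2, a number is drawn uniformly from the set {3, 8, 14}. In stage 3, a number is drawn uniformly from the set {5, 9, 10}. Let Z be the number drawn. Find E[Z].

64/9

E[Z | stage 1] = (2+3+10)/3 = 5.
E[Z | stage 2] = (3+8+14)/3 = 25/3.
E[Z | stage 3] = (5+9+10)/3 = 8.
By the law of total expectation,
E[Z] = (1/3)·(5) + (1/3)·(25/3) + (1/3)·(8) = 64/9.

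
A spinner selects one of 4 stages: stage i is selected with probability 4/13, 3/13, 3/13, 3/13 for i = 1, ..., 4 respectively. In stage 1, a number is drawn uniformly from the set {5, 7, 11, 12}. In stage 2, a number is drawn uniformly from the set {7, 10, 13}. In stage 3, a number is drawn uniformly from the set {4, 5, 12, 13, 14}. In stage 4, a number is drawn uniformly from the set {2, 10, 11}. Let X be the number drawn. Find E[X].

584/65

E[X | stage 1] = (5+7+11+12)/4 = 35/4.
E[X | stage 2] = (7+10+13)/3 = 10.
E[X | stage 3] = (4+5+12+13+14)/5 = 48/5.
E[X | stage 4] = (2+10+11)/3 = 23/3.
By the law of total expectation,
E[X] = (4/13)·(35/4) + (3/13)·(10) + (3/13)·(48/5) + (3/13)·(23/3) = 584/65.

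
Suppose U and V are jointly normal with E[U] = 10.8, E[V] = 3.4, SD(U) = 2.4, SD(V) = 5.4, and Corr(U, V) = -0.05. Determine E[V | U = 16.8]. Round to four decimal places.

2.7250

E[V | U=x] = μ_V + ρ(σ_V/σ_U)(x − μ_U) for jointly normal variables.
E[V | U=16.8] = 3.4 + (-0.05)·(5.4/2.4)·(16.8 − (10.8)) = 3.4 + (-0.1125)·(6) = 2.7250.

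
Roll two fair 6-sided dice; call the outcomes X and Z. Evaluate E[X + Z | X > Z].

P(X > Z) = 5/12.
Summing (X+Z)·P(x,y) over outcomes with X > Z gives 35/12.
E[X + Z | X > Z] = (35/12) / (5/12) = 7.

7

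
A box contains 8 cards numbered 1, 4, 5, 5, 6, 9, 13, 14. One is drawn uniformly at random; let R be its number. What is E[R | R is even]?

8

P(R is even) = 3/8.
Σ over the event: 4·1/8 + 6·1/8 + 14·1/8 = 3.
E[R | R is even] = (3) / (3/8) = 8.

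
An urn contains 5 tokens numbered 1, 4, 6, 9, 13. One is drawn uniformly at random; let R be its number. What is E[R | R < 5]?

5/2

P(R < 5) = 2/5.
Σ over the event: 1·1/5 + 4·1/5 = 1.
E[R | R < 5] = (1) / (2/5) = 5/2.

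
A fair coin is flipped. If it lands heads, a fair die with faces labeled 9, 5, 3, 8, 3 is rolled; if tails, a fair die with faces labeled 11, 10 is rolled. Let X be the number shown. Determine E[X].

161/20

E[X | heads] = (9+5+3+8+3)/5 = 28/5.
E[X | tails] = (11+10)/2 = 21/2.
By the law of total expectation,
E[X] = (1/2)·(28/5) + (1/2)·(21/2) = 161/20.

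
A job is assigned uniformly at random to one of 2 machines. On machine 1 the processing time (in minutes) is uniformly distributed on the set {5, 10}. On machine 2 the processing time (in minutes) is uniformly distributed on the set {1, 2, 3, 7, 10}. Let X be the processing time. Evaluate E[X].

121/20

E[X | machine 1] = (5+10)/2 = 15/2.
E[X | machine 2] = (1+2+3+7+10)/5 = 23/5.
E[X] = (1/2)·(15/2) + (1/2)·(23/5) = 121/20.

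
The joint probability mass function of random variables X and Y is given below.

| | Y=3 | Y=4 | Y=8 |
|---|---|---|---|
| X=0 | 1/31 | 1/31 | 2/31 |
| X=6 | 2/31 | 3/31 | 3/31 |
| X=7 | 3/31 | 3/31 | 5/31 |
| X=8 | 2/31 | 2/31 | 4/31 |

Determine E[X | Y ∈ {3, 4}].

P(Y ∈ {3, 4}) = 17/31.
Σ X·P over the event = 0·(1/31) + 0·(1/31) + 6·(2/31) + 6·(3/31) + 7·(3/31) + 7·(3/31) + 8·(2/31) + 8·(2/31) = 104/31.
E[X | Y ∈ {3, 4}] = (104/31) / (17/31) = 104/17.

104/17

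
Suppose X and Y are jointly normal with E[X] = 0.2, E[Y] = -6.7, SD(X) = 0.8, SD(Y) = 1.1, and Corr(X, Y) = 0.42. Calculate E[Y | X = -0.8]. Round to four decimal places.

For a bivariate normal, E[Y | X=x] = μ_Y + ρ·(σ_Y/σ_X)·(x − μ_X).
E[Y | X=-0.8] = -6.7 + (0.42)·(1.1/0.8)·(-0.8 − (0.2)) = -6.7 + (0.5775)·(-1) = -7.2775.

-7.2775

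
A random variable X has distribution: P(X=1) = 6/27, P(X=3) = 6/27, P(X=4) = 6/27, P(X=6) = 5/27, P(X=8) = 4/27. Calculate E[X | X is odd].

P(X is odd) = 4/9.
Σ over the event: 1·2/9 + 3·2/9 = 8/9.
E[X | X is odd] = (8/9) / (4/9) = 2.

2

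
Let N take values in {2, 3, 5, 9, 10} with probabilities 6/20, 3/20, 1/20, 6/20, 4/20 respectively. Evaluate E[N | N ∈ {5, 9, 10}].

9

P(N ∈ {5, 9, 10}) = 11/20.
Σ over the event: 5·1/20 + 9·3/10 + 10·1/5 = 99/20.
E[N | N ∈ {5, 9, 10}] = (99/20) / (11/20) = 9.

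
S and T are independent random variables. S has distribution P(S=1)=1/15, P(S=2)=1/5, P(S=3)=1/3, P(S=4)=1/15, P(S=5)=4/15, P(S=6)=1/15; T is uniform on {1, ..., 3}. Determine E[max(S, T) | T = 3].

19/5

P(T = 3) = 1/3.
Summing max(S,T)·P(x,y) over outcomes with T = 3 gives 19/15.
E[max(S, T) | T = 3] = (19/15) / (1/3) = 19/5.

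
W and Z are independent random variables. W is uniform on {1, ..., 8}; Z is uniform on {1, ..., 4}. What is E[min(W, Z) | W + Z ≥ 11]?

11/3

Outcomes with W + Z ≥ 11: (7,4), (8,3), (8,4), each with probability 1/32.
E[min(W, Z) | W + Z ≥ 11] = (4 + 3 + 4) / 3 = 11/3.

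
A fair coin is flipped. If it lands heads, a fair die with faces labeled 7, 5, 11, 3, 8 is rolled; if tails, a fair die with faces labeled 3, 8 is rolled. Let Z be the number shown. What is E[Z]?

123/20

E[Z | heads] = (7+5+11+3+8)/5 = 34/5.
E[Z | tails] = (3+8)/2 = 11/2.
E[Z] = (1/2)·(34/5) + (1/2)·(11/2) = 123/20.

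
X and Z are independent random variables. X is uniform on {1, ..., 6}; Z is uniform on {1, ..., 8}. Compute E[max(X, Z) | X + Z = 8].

11/2

Outcomes with X + Z = 8: (1,7), (2,6), (3,5), (4,4), (5,3), (6,2), each with probability 1/48.
E[max(X, Z) | X + Z = 8] = (7 + 6 + 5 + 4 + 5 + 6) / 6 = 11/2.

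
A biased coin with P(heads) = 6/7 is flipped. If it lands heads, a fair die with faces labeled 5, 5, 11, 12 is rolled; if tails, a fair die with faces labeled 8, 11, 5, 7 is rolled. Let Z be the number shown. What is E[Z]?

229/28

E[Z | heads] = (5+5+11+12)/4 = 33/4.
E[Z | tails] = (8+11+5+7)/4 = 31/4.
E[Z] = (6/7)·(33/4) + (1/7)·(31/4) = 229/28.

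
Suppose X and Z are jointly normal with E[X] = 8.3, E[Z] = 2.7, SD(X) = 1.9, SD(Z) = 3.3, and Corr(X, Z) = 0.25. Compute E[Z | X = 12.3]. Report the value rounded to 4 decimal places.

For a bivariate normal, E[Z | X=x] = μ_Z + ρ·(σ_Z/σ_X)·(x − μ_X).
E[Z | X=12.3] = 2.7 + (0.25)·(3.3/1.9)·(12.3 − (8.3)) = 2.7 + (0.43421)·(4) = 4.4368.

4.4368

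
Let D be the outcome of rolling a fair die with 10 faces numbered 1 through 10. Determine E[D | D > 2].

Given D > 2, D is equally likely to be any of {3, 4, 5, 6, 7, 8, 9, 10}.
E[D | D > 2] = (3 + 4 + 5 + 6 + 7 + 8 + 9 + 10) / 8 = 13/2.

13/2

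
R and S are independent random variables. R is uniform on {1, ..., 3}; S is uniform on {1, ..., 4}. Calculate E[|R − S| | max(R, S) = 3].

6/5

Outcomes with max(R, S) = 3: (1,3), (2,3), (3,1), (3,2), (3,3), each with probability 1/12.
E[|R − S| | max(R, S) = 3] = (2 + 1 + 2 + 1 + 0) / 5 = 6/5.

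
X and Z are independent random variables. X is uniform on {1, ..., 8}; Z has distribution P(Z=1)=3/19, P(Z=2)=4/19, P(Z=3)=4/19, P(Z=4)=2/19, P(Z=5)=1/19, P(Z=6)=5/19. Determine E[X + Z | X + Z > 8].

707/66

P(X + Z > 8) = 33/76.
Summing (X+Z)·P(x,y) over outcomes with X + Z > 8 gives 707/152.
E[X + Z | X + Z > 8] = (707/152) / (33/76) = 707/66.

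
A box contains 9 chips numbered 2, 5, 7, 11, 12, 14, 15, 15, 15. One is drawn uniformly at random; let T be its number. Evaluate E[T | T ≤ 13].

P(T ≤ 13) = 5/9.
Σ over the event: 2·1/9 + 5·1/9 + 7·1/9 + 11·1/9 + 12·1/9 = 37/9.
E[T | T ≤ 13] = (37/9) / (5/9) = 37/5.

37/5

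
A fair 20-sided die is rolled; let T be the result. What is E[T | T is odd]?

10

Given T is odd, T is equally likely to be any of {1, 3, 5, 7, 9, 11, 13, 15, 17, 19}.
E[T | T is odd] = (1 + 3 + 5 + 7 + 9 + 11 + 13 + 15 + 17 + 19) / 10 = 10.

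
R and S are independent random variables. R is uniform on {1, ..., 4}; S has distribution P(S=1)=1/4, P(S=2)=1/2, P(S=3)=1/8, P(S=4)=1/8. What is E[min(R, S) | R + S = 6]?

P(R + S = 6) = 3/16.
Summing min(R,S)·P(x,y) over outcomes with R + S = 6 gives 13/32.
E[min(R, S) | R + S = 6] = (13/32) / (3/16) = 13/6.

13/6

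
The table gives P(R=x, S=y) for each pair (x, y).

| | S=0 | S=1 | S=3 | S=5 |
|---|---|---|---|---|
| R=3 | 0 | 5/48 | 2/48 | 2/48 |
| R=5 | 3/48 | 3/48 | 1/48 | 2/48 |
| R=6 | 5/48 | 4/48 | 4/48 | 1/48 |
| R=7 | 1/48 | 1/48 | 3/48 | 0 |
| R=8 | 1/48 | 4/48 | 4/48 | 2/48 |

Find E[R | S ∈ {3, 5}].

P(S ∈ {3, 5}) = 7/16.
Summing R·P(R=x,S=y) over the conditioning event gives 21/8.
E[R | S ∈ {3, 5}] = (21/8) / (7/16) = 6.

6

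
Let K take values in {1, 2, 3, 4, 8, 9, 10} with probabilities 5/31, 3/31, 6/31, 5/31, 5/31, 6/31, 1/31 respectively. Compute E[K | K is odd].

P(K is odd) = 17/31.
Σ over the event: 1·5/31 + 3·6/31 + 9·6/31 = 77/31.
E[K | K is odd] = (77/31) / (17/31) = 77/17.

77/17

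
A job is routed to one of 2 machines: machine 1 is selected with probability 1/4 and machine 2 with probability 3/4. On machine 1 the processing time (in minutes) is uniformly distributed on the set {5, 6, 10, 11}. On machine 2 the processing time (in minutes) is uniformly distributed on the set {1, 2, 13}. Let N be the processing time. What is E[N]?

E[N | machine 1] = (5+6+10+11)/4 = 8.
E[N | machine 2] = (1+2+13)/3 = 16/3.
By the law of total expectation,
E[N] = (1/4)·(8) + (3/4)·(16/3) = 6.

6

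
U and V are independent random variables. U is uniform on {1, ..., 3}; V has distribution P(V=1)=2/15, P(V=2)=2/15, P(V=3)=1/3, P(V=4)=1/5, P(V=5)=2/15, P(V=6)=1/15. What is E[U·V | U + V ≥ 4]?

P(U + V ≥ 4) = 13/15.
Summing UV·P(x,y) over outcomes with U + V ≥ 4 gives 284/45.
E[U·V | U + V ≥ 4] = (284/45) / (13/15) = 284/39.

284/39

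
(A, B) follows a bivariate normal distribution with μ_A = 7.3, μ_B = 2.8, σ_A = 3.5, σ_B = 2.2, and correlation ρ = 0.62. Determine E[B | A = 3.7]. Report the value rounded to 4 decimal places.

For a bivariate normal, E[B | A=x] = μ_B + ρ·(σ_B/σ_A)·(x − μ_A).
E[B | A=3.7] = 2.8 + (0.62)·(2.2/3.5)·(3.7 − (7.3)) = 2.8 + (0.38971)·(-3.6) = 1.3970.

1.3970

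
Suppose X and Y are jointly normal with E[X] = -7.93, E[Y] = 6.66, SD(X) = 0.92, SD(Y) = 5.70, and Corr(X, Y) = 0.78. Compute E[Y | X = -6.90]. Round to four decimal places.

For a bivariate normal, E[Y | X=x] = μ_Y + ρ·(σ_Y/σ_X)·(x − μ_X).
E[Y | X=-6.90] = 6.66 + (0.78)·(5.70/0.92)·(-6.90 − (-7.93)) = 6.66 + (4.8326)·(1.03) = 11.6376.

11.6376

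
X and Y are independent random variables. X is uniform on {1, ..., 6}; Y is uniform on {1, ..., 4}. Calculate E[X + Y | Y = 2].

Outcomes with Y = 2: (1,2), (2,2), (3,2), (4,2), (5,2), (6,2), each with probability 1/24.
E[X + Y | Y = 2] = (3 + 4 + 5 + 6 + 7 + 8) / 6 = 11/2.

11/2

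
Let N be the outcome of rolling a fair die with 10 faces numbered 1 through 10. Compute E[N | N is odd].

Given N is odd, N is equally likely to be any of {1, 3, 5, 7, 9}.
E[N | N is odd] = (1 + 3 + 5 + 7 + 9) / 5 = 5.

5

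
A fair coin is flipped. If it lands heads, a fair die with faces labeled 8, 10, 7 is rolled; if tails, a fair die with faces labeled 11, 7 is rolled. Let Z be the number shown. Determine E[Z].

26/3

E[Z | heads] = (8+10+7)/3 = 25/3.
E[Z | tails] = (11+7)/2 = 9.
E[Z] = (1/2)·(25/3) + (1/2)·(9) = 26/3.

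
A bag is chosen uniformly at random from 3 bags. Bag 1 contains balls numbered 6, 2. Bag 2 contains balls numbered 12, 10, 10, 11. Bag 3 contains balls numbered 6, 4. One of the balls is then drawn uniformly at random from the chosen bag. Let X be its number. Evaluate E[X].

79/12

E[X | bag 1] = (6+2)/2 = 4.
E[X | bag 2] = (12+10+10+11)/4 = 43/4.
E[X | bag 3] = (6+4)/2 = 5.
E[X] = (1/3)·(4) + (1/3)·(43/4) + (1/3)·(5) = 79/12.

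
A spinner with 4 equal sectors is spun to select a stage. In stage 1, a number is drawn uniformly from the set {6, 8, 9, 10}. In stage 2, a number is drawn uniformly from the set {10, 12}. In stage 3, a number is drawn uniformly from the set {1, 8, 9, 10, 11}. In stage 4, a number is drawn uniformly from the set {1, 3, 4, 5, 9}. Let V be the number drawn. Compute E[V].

E[V | stage 1] = (6+8+9+10)/4 = 33/4.
E[V | stage 2] = (10+12)/2 = 11.
E[V | stage 3] = (1+8+9+10+11)/5 = 39/5.
E[V | stage 4] = (1+3+4+5+9)/5 = 22/5.
By the law of total expectation,
E[V] = (1/4)·(33/4) + (1/4)·(11) + (1/4)·(39/5) + (1/4)·(22/5) = 629/80.

629/80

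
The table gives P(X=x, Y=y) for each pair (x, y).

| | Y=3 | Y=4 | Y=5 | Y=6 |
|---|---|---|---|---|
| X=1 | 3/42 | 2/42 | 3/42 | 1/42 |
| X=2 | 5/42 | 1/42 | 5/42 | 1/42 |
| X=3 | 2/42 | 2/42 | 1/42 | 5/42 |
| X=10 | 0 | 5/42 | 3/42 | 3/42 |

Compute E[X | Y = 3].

P(Y = 3) = 5/21.
Σ X·P over the event = 1·(3/42) + 2·(5/42) + 3·(2/42) = 19/42.
E[X | Y = 3] = (19/42) / (5/21) = 19/10.

19/10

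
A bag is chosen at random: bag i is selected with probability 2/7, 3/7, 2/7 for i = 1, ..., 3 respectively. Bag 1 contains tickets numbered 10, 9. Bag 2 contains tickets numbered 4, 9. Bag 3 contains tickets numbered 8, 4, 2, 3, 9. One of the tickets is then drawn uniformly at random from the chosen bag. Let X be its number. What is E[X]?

E[X | bag 1] = (10+9)/2 = 19/2.
E[X | bag 2] = (4+9)/2 = 13/2.
E[X | bag 3] = (8+4+2+3+9)/5 = 26/5.
By the law of total expectation,
E[X] = (2/7)·(19/2) + (3/7)·(13/2) + (2/7)·(26/5) = 489/70.

489/70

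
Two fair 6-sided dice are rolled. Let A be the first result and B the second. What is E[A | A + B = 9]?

Outcomes with A + B = 9: (3,6), (4,5), (5,4), (6,3), each with probability 1/36.
E[A | A + B = 9] = (3 + 4 + 5 + 6) / 4 = 9/2.

9/2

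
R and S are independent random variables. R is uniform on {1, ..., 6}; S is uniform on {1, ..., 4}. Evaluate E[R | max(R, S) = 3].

12/5

P(max(R, S) = 3) = 5/24.
Summing R·P(x,y) over outcomes with max(R, S) = 3 gives 1/2.
E[R | max(R, S) = 3] = (1/2) / (5/24) = 12/5.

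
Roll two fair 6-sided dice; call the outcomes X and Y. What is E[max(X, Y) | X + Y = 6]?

Outcomes with X + Y = 6: (1,5), (2,4), (3,3), (4,2), (5,1), each with probability 1/36.
E[max(X, Y) | X + Y = 6] = (5 + 4 + 3 + 4 + 5) / 5 = 21/5.

21/5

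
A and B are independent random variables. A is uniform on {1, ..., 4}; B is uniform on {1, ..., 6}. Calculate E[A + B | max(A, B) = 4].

44/7

Outcomes with max(A, B) = 4: (1,4), (2,4), (3,4), (4,1), (4,2), (4,3), (4,4), each with probability 1/24.
E[A + B | max(A, B) = 4] = (5 + 6 + 7 + 5 + 6 + 7 + 8) / 7 = 44/7.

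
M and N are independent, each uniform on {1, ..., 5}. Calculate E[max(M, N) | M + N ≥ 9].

5

P(M + N ≥ 9) = 3/25.
Summing max(M,N)·P(x,y) over outcomes with M + N ≥ 9 gives 3/5.
E[max(M, N) | M + N ≥ 9] = (3/5) / (3/25) = 5.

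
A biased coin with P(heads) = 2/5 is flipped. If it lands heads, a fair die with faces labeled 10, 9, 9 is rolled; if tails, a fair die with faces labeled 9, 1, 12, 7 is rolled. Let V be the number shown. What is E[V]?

E[V | heads] = (10+9+9)/3 = 28/3.
E[V | tails] = (9+1+12+7)/4 = 29/4.
By the law of total expectation,
E[V] = (2/5)·(28/3) + (3/5)·(29/4) = 97/12.

97/12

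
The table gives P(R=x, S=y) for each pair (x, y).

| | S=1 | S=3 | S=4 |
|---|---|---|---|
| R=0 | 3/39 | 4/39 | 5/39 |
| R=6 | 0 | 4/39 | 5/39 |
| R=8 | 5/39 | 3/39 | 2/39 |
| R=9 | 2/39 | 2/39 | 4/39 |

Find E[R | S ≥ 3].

148/29

P(S ≥ 3) = 29/39.
Σ R·P over the event = 0·(4/39) + 0·(5/39) + 6·(4/39) + 6·(5/39) + 8·(3/39) + 8·(2/39) + 9·(2/39) + 9·(4/39) = 148/39.
E[R | S ≥ 3] = (148/39) / (29/39) = 148/29.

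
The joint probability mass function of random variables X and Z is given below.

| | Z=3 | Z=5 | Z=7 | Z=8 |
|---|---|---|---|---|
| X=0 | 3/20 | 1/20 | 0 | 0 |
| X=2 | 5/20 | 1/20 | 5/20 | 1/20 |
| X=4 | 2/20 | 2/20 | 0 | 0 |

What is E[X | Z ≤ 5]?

P(Z ≤ 5) = 7/10.
Summing X·P(X=x,Z=y) over the conditioning event gives 7/5.
E[X | Z ≤ 5] = (7/5) / (7/10) = 2.

2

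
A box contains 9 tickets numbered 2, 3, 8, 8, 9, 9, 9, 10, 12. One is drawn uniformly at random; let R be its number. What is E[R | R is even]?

8

P(R is even) = 5/9.
Σ over the event: 2·1/9 + 8·2/9 + 10·1/9 + 12·1/9 = 40/9.
E[R | R is even] = (40/9) / (5/9) = 8.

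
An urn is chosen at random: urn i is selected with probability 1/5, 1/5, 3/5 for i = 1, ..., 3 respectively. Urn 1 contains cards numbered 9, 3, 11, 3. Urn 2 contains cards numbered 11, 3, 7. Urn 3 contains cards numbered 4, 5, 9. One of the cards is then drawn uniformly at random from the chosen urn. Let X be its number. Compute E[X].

63/10

E[X | urn 1] = (9+3+11+3)/4 = 13/2.
E[X | urn 2] = (11+3+7)/3 = 7.
E[X | urn 3] = (4+5+9)/3 = 6.
By the law of total expectation,
E[X] = (1/5)·(13/2) + (1/5)·(7) + (3/5)·(6) = 63/10.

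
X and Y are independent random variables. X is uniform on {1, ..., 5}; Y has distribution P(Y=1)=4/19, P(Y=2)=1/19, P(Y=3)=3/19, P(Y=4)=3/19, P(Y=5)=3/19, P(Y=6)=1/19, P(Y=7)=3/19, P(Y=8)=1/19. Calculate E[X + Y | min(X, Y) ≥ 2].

251/30

P(min(X, Y) ≥ 2) = 12/19.
Summing (X+Y)·P(x,y) over outcomes with min(X, Y) ≥ 2 gives 502/95.
E[X + Y | min(X, Y) ≥ 2] = (502/95) / (12/19) = 251/30.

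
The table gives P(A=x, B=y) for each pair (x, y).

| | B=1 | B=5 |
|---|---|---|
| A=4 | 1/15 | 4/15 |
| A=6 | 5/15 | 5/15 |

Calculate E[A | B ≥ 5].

P(B ≥ 5) = 3/5.
Σ A·P over the event = 4·(4/15) + 6·(5/15) = 46/15.
E[A | B ≥ 5] = (46/15) / (3/5) = 46/9.

46/9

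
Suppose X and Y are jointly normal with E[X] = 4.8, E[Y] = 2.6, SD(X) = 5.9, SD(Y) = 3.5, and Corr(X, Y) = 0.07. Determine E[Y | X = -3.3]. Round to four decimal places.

2.2636

For a bivariate normal, E[Y | X=x] = μ_Y + ρ·(σ_Y/σ_X)·(x − μ_X).
E[Y | X=-3.3] = 2.6 + (0.07)·(3.5/5.9)·(-3.3 − (4.8)) = 2.6 + (0.041525)·(-8.1) = 2.2636.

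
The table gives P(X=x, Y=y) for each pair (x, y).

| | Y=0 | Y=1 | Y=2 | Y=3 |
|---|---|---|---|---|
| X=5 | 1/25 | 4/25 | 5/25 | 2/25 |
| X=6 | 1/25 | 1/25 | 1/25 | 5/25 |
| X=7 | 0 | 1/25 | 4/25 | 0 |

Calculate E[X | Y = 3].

P(Y = 3) = 7/25.
Summing X·P(X=x,Y=y) over the conditioning event gives 8/5.
E[X | Y = 3] = (8/5) / (7/25) = 40/7.

40/7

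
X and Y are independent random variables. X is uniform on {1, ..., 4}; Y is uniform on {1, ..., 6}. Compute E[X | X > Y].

10/3

P(X > Y) = 1/4.
Summing X·P(x,y) over outcomes with X > Y gives 5/6.
E[X | X > Y] = (5/6) / (1/4) = 10/3.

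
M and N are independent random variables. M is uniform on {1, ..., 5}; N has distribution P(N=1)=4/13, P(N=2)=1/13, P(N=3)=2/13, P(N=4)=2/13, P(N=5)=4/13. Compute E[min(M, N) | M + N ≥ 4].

33/14

P(M + N ≥ 4) = 56/65.
Summing min(M,N)·P(x,y) over outcomes with M + N ≥ 4 gives 132/65.
E[min(M, N) | M + N ≥ 4] = (132/65) / (56/65) = 33/14.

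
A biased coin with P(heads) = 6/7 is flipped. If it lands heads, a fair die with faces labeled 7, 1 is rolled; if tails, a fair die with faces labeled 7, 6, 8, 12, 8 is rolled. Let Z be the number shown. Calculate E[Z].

E[Z | heads] = (7+1)/2 = 4.
E[Z | tails] = (7+6+8+12+8)/5 = 41/5.
By the law of total expectation,
E[Z] = (6/7)·(4) + (1/7)·(41/5) = 23/5.

23/5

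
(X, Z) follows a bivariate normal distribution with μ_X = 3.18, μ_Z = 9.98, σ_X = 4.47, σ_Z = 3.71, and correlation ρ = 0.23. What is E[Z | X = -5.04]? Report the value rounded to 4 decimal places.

E[Z | X=x] = μ_Z + ρ(σ_Z/σ_X)(x − μ_X) for jointly normal variables.
E[Z | X=-5.04] = 9.98 + (0.23)·(3.71/4.47)·(-5.04 − (3.18)) = 9.98 + (0.190895)·(-8.22) = 8.4108.

8.4108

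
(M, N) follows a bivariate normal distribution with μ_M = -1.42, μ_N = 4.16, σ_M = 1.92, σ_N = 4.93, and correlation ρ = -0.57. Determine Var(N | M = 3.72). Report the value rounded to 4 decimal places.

Var(N | M=x) = (1 − ρ²)·σ_N².
Var(N | M=3.72) = (4.93)²·(1 − (-0.57)²) = 24.3049·0.6751 = 16.4082.

16.4082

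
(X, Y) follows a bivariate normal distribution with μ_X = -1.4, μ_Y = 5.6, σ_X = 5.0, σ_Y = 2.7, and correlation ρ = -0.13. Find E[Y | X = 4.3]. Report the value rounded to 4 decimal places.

For a bivariate normal, E[Y | X=x] = μ_Y + ρ·(σ_Y/σ_X)·(x − μ_X).
E[Y | X=4.3] = 5.6 + (-0.13)·(2.7/5.0)·(4.3 − (-1.4)) = 5.6 + (-0.0702)·(5.7) = 5.1999.

5.1999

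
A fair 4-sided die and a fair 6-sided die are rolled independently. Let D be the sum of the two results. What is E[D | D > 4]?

62/9

P(D > 4) = 3/4.
Σ over the event: 5·1/6 + 6·1/6 + 7·1/6 + 8·1/8 + 9·1/12 + 10·1/24 = 31/6.
E[D | D > 4] = (31/6) / (3/4) = 62/9.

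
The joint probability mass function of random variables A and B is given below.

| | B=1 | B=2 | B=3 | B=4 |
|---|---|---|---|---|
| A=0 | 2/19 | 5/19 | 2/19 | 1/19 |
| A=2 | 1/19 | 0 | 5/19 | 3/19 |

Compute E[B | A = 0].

P(A = 0) = 10/19.
Summing B·P(A=x,B=y) over the conditioning event gives 22/19.
E[B | A = 0] = (22/19) / (10/19) = 11/5.

11/5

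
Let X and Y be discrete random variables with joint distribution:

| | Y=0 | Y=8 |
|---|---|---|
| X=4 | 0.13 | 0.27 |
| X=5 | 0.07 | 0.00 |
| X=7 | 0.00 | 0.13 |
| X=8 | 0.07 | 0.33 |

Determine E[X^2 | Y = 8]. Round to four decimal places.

43.5753

P(Y = 8) = 0.73.
Σ X^2·P over the event = 16·(0.27) + 49·(0.13) + 64·(0.33) = 31.81.
E[X^2 | Y = 8] = (31.81) / (0.73) = 43.5753.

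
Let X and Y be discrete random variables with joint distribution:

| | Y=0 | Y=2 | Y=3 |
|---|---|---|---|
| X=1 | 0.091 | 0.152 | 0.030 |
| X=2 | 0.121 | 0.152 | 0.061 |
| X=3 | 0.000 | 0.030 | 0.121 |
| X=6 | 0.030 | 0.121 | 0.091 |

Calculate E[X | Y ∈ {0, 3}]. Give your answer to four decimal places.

2.8881

P(Y ∈ {0, 3}) = 0.545.
Σ X·P over the event = 1·(0.091) + 1·(0.030) + 2·(0.121) + 2·(0.061) + 3·(0.121) + 6·(0.030) + 6·(0.091) = 1.574.
E[X | Y ∈ {0, 3}] = (1.574) / (0.545) = 2.8881.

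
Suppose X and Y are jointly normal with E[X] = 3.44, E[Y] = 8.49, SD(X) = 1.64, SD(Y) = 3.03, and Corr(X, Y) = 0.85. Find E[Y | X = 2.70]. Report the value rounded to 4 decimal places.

For a bivariate normal, E[Y | X=x] = μ_Y + ρ·(σ_Y/σ_X)·(x − μ_X).
E[Y | X=2.70] = 8.49 + (0.85)·(3.03/1.64)·(2.70 − (3.44)) = 8.49 + (1.5704)·(-0.74) = 7.3279.

7.3279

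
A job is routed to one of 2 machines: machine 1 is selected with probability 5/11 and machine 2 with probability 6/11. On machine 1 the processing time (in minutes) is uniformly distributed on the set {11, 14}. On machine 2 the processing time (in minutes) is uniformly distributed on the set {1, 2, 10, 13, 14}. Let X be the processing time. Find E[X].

221/22

E[X | machine 1] = (11+14)/2 = 25/2.
E[X | machine 2] = (1+2+10+13+14)/5 = 8.
E[X] = (5/11)·(25/2) + (6/11)·(8) = 221/22.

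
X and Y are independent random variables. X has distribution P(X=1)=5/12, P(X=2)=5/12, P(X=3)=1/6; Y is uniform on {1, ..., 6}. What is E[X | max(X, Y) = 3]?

33/16

P(max(X, Y) = 3) = 2/9.
Summing X·P(x,y) over outcomes with max(X, Y) = 3 gives 11/24.
E[X | max(X, Y) = 3] = (11/24) / (2/9) = 33/16.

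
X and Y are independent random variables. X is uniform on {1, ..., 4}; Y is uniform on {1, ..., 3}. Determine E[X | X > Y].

Outcomes with X > Y: (2,1), (3,1), (3,2), (4,1), (4,2), (4,3), each with probability 1/12.
E[X | X > Y] = (2 + 3 + 3 + 4 + 4 + 4) / 6 = 10/3.

10/3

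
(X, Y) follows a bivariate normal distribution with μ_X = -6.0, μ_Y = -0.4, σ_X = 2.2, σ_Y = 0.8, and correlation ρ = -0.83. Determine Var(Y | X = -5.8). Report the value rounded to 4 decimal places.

The conditional variance in a bivariate normal is σ_Y²(1 − ρ²), independent of x.
Var(Y | X=-5.8) = (0.8)²·(1 − (-0.83)²) = 0.64·0.3111 = 0.1991.

0.1991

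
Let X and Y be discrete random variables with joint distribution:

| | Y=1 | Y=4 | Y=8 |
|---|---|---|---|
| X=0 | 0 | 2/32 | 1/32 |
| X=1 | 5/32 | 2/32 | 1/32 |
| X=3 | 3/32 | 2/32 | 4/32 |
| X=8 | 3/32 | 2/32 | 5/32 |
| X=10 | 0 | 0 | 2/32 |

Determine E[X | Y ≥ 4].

97/21

P(Y ≥ 4) = 21/32.
Summing X·P(X=x,Y=y) over the conditioning event gives 97/32.
E[X | Y ≥ 4] = (97/32) / (21/32) = 97/21.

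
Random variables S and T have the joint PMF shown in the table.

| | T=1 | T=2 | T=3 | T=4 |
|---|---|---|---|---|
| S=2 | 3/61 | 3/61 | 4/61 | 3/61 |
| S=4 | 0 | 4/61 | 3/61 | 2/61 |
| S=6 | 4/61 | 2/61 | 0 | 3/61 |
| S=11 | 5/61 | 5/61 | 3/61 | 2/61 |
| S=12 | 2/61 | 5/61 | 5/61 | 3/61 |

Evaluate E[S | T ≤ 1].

109/14

P(T ≤ 1) = 14/61.
Σ S·P over the event = 2·(3/61) + 6·(4/61) + 11·(5/61) + 12·(2/61) = 109/61.
E[S | T ≤ 1] = (109/61) / (14/61) = 109/14.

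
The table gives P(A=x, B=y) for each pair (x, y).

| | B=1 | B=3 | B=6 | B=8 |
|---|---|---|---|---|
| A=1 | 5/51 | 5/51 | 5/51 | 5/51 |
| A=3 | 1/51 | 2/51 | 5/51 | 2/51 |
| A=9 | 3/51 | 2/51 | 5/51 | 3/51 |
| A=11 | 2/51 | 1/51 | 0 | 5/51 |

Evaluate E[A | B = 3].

4

P(B = 3) = 10/51.
Σ A·P over the event = 1·(5/51) + 3·(2/51) + 9·(2/51) + 11·(1/51) = 40/51.
E[A | B = 3] = (40/51) / (10/51) = 4.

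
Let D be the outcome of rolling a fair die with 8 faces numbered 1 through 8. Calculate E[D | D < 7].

7/2

Given D < 7, D is equally likely to be any of {1, 2, 3, 4, 5, 6}.
E[D | D < 7] = (1 + 2 + 3 + 4 + 5 + 6) / 6 = 7/2.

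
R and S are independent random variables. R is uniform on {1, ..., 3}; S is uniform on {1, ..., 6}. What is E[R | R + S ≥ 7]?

7/3

P(R + S ≥ 7) = 1/3.
Summing R·P(x,y) over outcomes with R + S ≥ 7 gives 7/9.
E[R | R + S ≥ 7] = (7/9) / (1/3) = 7/3.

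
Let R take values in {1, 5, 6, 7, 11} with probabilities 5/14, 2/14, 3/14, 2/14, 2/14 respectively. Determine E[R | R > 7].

P(R > 7) = 1/7.
Σ over the event: 11·1/7 = 11/7.
E[R | R > 7] = (11/7) / (1/7) = 11.

11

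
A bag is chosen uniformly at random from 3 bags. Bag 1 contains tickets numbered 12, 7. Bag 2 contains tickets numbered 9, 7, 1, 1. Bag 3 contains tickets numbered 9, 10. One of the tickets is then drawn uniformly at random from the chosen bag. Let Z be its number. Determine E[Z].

E[Z | bag 1] = (12+7)/2 = 19/2.
E[Z | bag 2] = (9+7+1+1)/4 = 9/2.
E[Z | bag 3] = (9+10)/2 = 19/2.
By the law of total expectation,
E[Z] = (1/3)·(19/2) + (1/3)·(9/2) + (1/3)·(19/2) = 47/6.

47/6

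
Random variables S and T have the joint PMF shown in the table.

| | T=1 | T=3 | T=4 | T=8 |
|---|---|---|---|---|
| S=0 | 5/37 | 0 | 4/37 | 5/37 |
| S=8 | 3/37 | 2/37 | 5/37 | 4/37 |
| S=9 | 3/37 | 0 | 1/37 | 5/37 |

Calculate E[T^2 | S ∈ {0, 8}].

P(S ∈ {0, 8}) = 28/37.
Σ T^2·P over the event = 1·(5/37) + 16·(4/37) + 64·(5/37) + 1·(3/37) + 9·(2/37) + 16·(5/37) + 64·(4/37) = 746/37.
E[T^2 | S ∈ {0, 8}] = (746/37) / (28/37) = 373/14.

373/14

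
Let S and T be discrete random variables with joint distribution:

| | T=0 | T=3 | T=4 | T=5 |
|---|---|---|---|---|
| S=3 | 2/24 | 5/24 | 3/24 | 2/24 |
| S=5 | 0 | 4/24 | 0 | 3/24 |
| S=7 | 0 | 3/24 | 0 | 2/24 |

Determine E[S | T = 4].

3

P(T = 4) = 1/8.
Σ S·P over the event = 3·(3/24) = 3/8.
E[S | T = 4] = (3/8) / (1/8) = 3.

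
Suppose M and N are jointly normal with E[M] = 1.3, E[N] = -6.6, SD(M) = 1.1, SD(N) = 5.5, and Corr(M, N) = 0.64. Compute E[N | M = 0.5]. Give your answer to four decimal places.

-9.1600

E[N | M=x] = μ_N + ρ(σ_N/σ_M)(x − μ_M) for jointly normal variables.
E[N | M=0.5] = -6.6 + (0.64)·(5.5/1.1)·(0.5 − (1.3)) = -6.6 + (3.2)·(-0.8) = -9.1600.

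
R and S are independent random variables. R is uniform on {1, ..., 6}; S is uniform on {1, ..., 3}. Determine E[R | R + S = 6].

Outcomes with R + S = 6: (3,3), (4,2), (5,1), each with probability 1/18.
E[R | R + S = 6] = (3 + 4 + 5) / 3 = 4.

4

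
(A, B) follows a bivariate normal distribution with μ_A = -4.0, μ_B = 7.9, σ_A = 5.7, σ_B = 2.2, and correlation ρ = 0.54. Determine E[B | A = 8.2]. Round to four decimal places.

10.4427

The regression of B on A has slope ρ·σ_B/σ_A and passes through (μ_A, μ_B).
E[B | A=8.2] = 7.9 + (0.54)·(2.2/5.7)·(8.2 − (-4.0)) = 7.9 + (0.20842)·(12.2) = 10.4427.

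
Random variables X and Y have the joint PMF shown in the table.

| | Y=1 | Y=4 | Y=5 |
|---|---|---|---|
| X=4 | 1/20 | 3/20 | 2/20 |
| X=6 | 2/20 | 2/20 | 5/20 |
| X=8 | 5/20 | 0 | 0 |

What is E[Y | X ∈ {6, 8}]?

P(X ∈ {6, 8}) = 7/10.
Summing Y·P(X=x,Y=y) over the conditioning event gives 2.
E[Y | X ∈ {6, 8}] = (2) / (7/10) = 20/7.

20/7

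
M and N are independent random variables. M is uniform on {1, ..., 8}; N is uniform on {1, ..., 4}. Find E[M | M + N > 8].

7

P(M + N > 8) = 5/16.
Summing M·P(x,y) over outcomes with M + N > 8 gives 35/16.
E[M | M + N > 8] = (35/16) / (5/16) = 7.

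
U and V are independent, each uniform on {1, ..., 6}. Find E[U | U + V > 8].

Outcomes with U + V > 8: (3,6), (4,5), (4,6), (5,4), (5,5), (5,6), (6,3), (6,4), (6,5), (6,6), each with probability 1/36.
E[U | U + V > 8] = (3 + 4 + 4 + 5 + 5 + 5 + 6 + 6 + 6 + 6) / 10 = 5.

5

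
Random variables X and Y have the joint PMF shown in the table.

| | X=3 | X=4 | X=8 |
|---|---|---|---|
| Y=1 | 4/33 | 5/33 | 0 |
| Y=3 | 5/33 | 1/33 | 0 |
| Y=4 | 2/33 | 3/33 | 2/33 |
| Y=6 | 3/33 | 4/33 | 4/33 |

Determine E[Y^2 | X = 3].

P(X = 3) = 14/33.
Summing Y^2·P(X=x,Y=y) over the conditioning event gives 63/11.
E[Y^2 | X = 3] = (63/11) / (14/33) = 27/2.

27/2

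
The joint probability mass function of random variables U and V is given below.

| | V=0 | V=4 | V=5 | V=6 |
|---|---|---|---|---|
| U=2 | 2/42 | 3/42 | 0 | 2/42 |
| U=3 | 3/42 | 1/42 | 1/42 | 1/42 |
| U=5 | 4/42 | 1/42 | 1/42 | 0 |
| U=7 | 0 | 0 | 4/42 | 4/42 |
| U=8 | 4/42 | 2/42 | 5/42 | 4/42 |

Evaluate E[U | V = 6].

67/11

P(V = 6) = 11/42.
Σ U·P over the event = 2·(2/42) + 3·(1/42) + 7·(4/42) + 8·(4/42) = 67/42.
E[U | V = 6] = (67/42) / (11/42) = 67/11.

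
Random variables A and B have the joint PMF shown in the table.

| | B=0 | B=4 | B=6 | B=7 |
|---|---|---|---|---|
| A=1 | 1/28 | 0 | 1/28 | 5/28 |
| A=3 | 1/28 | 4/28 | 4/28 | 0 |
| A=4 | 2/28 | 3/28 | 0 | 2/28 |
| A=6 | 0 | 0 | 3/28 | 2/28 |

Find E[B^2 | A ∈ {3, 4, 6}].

80/3

P(A ∈ {3, 4, 6}) = 3/4.
Σ B^2·P over the event = 0·(1/28) + 16·(4/28) + 36·(4/28) + 0·(2/28) + 16·(3/28) + 49·(2/28) + 36·(3/28) + 49·(2/28) = 20.
E[B^2 | A ∈ {3, 4, 6}] = (20) / (3/4) = 80/3.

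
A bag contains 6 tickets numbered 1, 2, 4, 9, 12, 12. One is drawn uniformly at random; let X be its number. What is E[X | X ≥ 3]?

37/4

P(X ≥ 3) = 2/3.
Σ over the event: 4·1/6 + 9·1/6 + 12·1/3 = 37/6.
E[X | X ≥ 3] = (37/6) / (2/3) = 37/4.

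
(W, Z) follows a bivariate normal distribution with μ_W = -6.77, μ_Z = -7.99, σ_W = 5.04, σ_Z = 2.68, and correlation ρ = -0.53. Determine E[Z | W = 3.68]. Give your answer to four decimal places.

E[Z | W=x] = μ_Z + ρ(σ_Z/σ_W)(x − μ_W) for jointly normal variables.
E[Z | W=3.68] = -7.99 + (-0.53)·(2.68/5.04)·(3.68 − (-6.77)) = -7.99 + (-0.28183)·(10.45) = -10.9351.

-10.9351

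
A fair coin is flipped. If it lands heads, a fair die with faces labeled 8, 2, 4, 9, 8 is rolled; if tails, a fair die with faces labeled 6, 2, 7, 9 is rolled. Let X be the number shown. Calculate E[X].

E[X | heads] = (8+2+4+9+8)/5 = 31/5.
E[X | tails] = (6+2+7+9)/4 = 6.
E[X] = (1/2)·(31/5) + (1/2)·(6) = 61/10.

61/10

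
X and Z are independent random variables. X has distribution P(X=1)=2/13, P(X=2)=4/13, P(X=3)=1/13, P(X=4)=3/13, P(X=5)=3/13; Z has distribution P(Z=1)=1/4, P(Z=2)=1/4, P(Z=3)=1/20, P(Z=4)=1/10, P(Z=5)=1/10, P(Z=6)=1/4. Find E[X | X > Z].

P(X > Z) = 51/130.
Summing X·P(x,y) over outcomes with X > Z gives 397/260.
E[X | X > Z] = (397/260) / (51/130) = 397/102.

397/102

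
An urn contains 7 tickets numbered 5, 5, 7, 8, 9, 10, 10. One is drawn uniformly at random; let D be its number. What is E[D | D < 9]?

25/4

P(D < 9) = 4/7.
Σ over the event: 5·2/7 + 7·1/7 + 8·1/7 = 25/7.
E[D | D < 9] = (25/7) / (4/7) = 25/4.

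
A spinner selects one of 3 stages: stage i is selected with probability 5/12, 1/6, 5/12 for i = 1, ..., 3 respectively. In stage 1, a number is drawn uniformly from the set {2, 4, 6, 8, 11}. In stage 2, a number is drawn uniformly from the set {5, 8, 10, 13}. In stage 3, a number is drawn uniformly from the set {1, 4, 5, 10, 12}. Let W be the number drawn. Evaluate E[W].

27/4

E[W | stage 1] = (2+4+6+8+11)/5 = 31/5.
E[W | stage 2] = (5+8+10+13)/4 = 9.
E[W | stage 3] = (1+4+5+10+12)/5 = 32/5.
By the law of total expectation,
E[W] = (5/12)·(31/5) + (1/6)·(9) + (5/12)·(32/5) = 27/4.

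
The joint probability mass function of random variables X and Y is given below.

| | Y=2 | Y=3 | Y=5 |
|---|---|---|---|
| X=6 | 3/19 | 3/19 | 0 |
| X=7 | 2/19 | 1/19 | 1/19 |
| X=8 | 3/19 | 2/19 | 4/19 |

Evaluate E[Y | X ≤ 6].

P(X ≤ 6) = 6/19.
Σ Y·P over the event = 2·(3/19) + 3·(3/19) = 15/19.
E[Y | X ≤ 6] = (15/19) / (6/19) = 5/2.

5/2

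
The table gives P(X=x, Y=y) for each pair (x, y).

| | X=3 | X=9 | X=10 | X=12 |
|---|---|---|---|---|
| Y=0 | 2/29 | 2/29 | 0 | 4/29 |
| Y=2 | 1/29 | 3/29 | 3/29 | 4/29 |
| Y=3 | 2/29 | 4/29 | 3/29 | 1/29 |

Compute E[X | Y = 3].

42/5

P(Y = 3) = 10/29.
Σ X·P over the event = 3·(2/29) + 9·(4/29) + 10·(3/29) + 12·(1/29) = 84/29.
E[X | Y = 3] = (84/29) / (10/29) = 42/5.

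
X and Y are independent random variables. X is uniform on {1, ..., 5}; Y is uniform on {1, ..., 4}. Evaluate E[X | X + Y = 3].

P(X + Y = 3) = 1/10.
Summing X·P(x,y) over outcomes with X + Y = 3 gives 3/20.
E[X | X + Y = 3] = (3/20) / (1/10) = 3/2.

3/2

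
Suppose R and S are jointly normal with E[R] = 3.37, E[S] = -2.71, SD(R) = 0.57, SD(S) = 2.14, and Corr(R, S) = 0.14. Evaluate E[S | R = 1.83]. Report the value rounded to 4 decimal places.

The regression of S on R has slope ρ·σ_S/σ_R and passes through (μ_R, μ_S).
E[S | R=1.83] = -2.71 + (0.14)·(2.14/0.57)·(1.83 − (3.37)) = -2.71 + (0.52561)·(-1.54) = -3.5194.

-3.5194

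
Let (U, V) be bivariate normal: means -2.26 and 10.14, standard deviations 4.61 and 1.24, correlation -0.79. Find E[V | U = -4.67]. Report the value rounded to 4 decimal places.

10.6521

The regression of V on U has slope ρ·σ_V/σ_U and passes through (μ_U, μ_V).
E[V | U=-4.67] = 10.14 + (-0.79)·(1.24/4.61)·(-4.67 − (-2.26)) = 10.14 + (-0.21249)·(-2.41) = 10.6521.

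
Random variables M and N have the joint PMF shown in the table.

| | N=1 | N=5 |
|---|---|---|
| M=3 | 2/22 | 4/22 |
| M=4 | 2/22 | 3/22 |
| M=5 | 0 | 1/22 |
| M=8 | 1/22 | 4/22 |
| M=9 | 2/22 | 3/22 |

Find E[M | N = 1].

40/7

P(N = 1) = 7/22.
Summing M·P(M=x,N=y) over the conditioning event gives 20/11.
E[M | N = 1] = (20/11) / (7/22) = 40/7.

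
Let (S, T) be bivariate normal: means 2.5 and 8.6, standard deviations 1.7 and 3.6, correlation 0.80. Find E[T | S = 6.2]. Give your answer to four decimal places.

14.8682

For a bivariate normal, E[T | S=x] = μ_T + ρ·(σ_T/σ_S)·(x − μ_S).
E[T | S=6.2] = 8.6 + (0.80)·(3.6/1.7)·(6.2 − (2.5)) = 8.6 + (1.6941)·(3.7) = 14.8682.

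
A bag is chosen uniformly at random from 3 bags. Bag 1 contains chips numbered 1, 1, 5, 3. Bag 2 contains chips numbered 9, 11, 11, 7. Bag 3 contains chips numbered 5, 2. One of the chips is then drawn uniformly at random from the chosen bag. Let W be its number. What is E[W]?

31/6

E[W | bag 1] = (1+1+5+3)/4 = 5/2.
E[W | bag 2] = (9+11+11+7)/4 = 19/2.
E[W | bag 3] = (5+2)/2 = 7/2.
By the law of total expectation,
E[W] = (1/3)·(5/2) + (1/3)·(19/2) + (1/3)·(7/2) = 31/6.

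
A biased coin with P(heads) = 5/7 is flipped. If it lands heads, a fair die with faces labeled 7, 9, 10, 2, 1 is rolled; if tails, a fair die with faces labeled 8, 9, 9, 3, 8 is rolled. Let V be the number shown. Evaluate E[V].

E[V | heads] = (7+9+10+2+1)/5 = 29/5.
E[V | tails] = (8+9+9+3+8)/5 = 37/5.
By the law of total expectation,
E[V] = (5/7)·(29/5) + (2/7)·(37/5) = 219/35.

219/35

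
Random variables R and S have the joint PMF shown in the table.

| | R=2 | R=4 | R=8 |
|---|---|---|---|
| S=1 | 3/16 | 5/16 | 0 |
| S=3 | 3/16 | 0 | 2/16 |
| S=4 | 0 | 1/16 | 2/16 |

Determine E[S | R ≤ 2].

2

P(R ≤ 2) = 3/8.
Σ S·P over the event = 1·(3/16) + 3·(3/16) = 3/4.
E[S | R ≤ 2] = (3/4) / (3/8) = 2.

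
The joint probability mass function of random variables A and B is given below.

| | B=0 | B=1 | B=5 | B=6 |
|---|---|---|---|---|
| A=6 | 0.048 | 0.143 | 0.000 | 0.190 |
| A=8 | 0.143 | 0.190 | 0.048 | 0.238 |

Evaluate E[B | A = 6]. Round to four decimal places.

3.3675

P(A = 6) = 0.381.
Summing B·P(A=x,B=y) over the conditioning event gives 1.283.
E[B | A = 6] = (1.283) / (0.381) = 3.3675.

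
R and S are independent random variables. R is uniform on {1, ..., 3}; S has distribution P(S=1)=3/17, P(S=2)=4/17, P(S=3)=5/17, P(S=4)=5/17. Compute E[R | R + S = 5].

27/14

P(R + S = 5) = 14/51.
Summing R·P(x,y) over outcomes with R + S = 5 gives 9/17.
E[R | R + S = 5] = (9/17) / (14/51) = 27/14.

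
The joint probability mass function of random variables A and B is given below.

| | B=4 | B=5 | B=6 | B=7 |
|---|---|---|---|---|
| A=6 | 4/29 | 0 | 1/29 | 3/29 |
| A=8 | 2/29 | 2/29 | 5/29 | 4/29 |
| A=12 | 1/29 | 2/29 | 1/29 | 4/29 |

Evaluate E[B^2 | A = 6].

247/8

P(A = 6) = 8/29.
Σ B^2·P over the event = 16·(4/29) + 36·(1/29) + 49·(3/29) = 247/29.
E[B^2 | A = 6] = (247/29) / (8/29) = 247/8.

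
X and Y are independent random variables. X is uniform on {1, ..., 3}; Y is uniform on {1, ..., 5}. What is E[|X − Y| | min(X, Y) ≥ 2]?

P(min(X, Y) ≥ 2) = 8/15.
Summing |X−Y|·P(x,y) over outcomes with min(X, Y) ≥ 2 gives 2/3.
E[|X − Y| | min(X, Y) ≥ 2] = (2/3) / (8/15) = 5/4.

5/4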